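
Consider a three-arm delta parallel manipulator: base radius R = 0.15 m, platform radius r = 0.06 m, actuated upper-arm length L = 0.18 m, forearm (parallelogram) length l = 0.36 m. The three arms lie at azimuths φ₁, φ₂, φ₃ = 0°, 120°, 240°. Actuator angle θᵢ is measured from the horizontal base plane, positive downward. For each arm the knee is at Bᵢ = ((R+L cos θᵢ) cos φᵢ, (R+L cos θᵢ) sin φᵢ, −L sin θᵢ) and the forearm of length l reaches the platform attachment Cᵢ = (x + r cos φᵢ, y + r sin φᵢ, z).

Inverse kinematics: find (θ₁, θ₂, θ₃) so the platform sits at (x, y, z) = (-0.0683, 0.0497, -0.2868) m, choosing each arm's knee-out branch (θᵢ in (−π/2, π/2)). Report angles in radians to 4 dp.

θ₁ = 0.6112, θ₂ = -0.0874, θ₃ = 0.3493

arm 1 (φ=0.0°): x'=-0.0683, y'=0.0497
  e−x'=0.1583;  (l²−L²−(e−x')²−y'²−z²)/2L = -0.0350
  γ=atan2(-0.2868,0.1583)=-1.0665;  ψ=arccos(-0.1067)=1.6777;  θ1=γ+ψ≈0.6112
rotate P by −φ2: (0.0772, 0.0343, -0.2868)
  e−x'=0.0128;  (l²−L²−(e−x')²−y'²−z²)/2L = 0.0378
  √(A²+B²)=0.2871;  θ2 = -1.5262+1.4388 ≈ -0.0874
φ3=240.0° → target in arm frame (-0.0089, -0.0840)
  A cos θ + B sin θ = C:  0.0989·cos θ + -0.2868·sin θ = -0.0052
  θ3 = atan2(B,A) + arccos(C/0.3034) = 0.3493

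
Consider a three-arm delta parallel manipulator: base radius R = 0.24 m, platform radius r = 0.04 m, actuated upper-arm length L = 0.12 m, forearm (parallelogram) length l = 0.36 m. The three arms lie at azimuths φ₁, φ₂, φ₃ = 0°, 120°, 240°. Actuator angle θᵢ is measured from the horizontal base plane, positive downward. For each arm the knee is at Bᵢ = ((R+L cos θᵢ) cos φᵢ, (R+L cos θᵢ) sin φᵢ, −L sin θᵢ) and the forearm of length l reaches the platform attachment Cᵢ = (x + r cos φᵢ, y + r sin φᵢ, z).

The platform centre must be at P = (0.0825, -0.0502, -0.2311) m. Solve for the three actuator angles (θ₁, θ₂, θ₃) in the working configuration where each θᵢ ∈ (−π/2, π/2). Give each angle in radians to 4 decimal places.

φ1=0.0° → target in arm frame (0.0825, -0.0502)
  e−x'=0.1175;  (l²−L²−(e−x')²−y'²−z²)/2L = 0.1894
  θ1 = atan2(B,A) + arccos(C/0.2593) = -0.3490
rotate P by −φ2: (-0.0847, -0.0463, -0.2311)
  e−x'=0.2847;  (l²−L²−(e−x')²−y'²−z²)/2L = -0.0893
  √(A²+B²)=0.3667;  θ2 = -0.6818+1.8167 ≈ 1.1349
φ3=240.0° → target in arm frame (0.0022, 0.0965)
  A=0.1978, B=-0.2311, C=(l²−L²−A²−y'²−z²)/(2L)=0.0557
  θ3 = atan2(B,A) + arccos(C/0.3042) = 0.5239

θ₁ = -0.3490, θ₂ = 1.1349, θ₃ = 0.5239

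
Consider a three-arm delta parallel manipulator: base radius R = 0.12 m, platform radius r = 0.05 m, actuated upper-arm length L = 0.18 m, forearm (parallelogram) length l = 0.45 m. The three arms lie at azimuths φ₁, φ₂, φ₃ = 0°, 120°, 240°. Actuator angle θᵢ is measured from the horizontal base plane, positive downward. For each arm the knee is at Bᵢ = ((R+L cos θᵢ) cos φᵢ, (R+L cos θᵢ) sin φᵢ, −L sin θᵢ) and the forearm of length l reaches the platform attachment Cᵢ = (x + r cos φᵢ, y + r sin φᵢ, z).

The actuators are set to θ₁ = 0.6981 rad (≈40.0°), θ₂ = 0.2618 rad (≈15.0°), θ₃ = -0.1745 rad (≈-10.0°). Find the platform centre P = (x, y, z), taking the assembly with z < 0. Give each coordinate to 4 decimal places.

(-0.1369, -0.0724, -0.3956)

arm 1 at φ=0.0°: (R−r)+L cos θ1 = 0.2079;  S1 = (0.2079, 0.0000, -0.1157)
S2 = (0.2439·cos120.0°, 0.2439·sin120.0°, -0.0466) = (-0.1219, 0.2112, -0.0466)
S3 = (0.2473·cos240.0°, 0.2473·sin240.0°, 0.0313) = (-0.1236, -0.2141, 0.0313)
subtract pairs → two planes through P
plane₁₂: -0.6596x+0.4224y+0.1382z = 0.0050
det = 0.5626;  x = -0.0080+0.3259z,  y = -0.0005+0.1817z
into |P−S₁|² = l²: 1.1392z² + 0.0905z + -0.1425 = 0;  Δ = 0.6576;  z = -0.3956 or 0.3162 → z<0 root = -0.3956
x = -0.1369, y = -0.0724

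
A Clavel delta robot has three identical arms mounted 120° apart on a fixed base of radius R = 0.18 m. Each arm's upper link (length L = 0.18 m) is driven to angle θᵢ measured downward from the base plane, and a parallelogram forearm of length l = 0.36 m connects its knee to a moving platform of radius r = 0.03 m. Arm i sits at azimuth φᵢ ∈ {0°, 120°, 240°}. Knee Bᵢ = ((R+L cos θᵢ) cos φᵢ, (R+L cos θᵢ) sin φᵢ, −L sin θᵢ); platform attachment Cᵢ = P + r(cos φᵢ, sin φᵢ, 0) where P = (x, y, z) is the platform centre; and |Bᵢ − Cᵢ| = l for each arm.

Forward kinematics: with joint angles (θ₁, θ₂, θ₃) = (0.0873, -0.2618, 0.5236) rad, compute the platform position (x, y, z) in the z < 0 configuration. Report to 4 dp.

(0.0073, 0.0475, -0.1695)

φ1=0.0°: virtual centre (0.3293, 0.0000, -0.0157), radius l
arm 2 at φ=120.0°: (R−r)+L cos θ2 = 0.3239;  S2 = (-0.1619, 0.2805, 0.0466)
S3 = (0.3059·cos240.0°, 0.3059·sin240.0°, -0.0900) = (-0.1529, -0.2649, -0.0900)
subtract pairs → two planes through P
plane₁₂: -0.9825x+0.5610y+0.1246z = -0.0016
Cramer: x(z) = 0.0045-0.0164z;  y(z) = 0.0050-0.2507z
into |P−S₁|² = l²: 1.0631z² + 0.0395z + -0.0238 = 0;  Δ = 0.1030;  z = -0.1695 or 0.1323 → z<0 root = -0.1695
x = 0.0073, y = 0.0475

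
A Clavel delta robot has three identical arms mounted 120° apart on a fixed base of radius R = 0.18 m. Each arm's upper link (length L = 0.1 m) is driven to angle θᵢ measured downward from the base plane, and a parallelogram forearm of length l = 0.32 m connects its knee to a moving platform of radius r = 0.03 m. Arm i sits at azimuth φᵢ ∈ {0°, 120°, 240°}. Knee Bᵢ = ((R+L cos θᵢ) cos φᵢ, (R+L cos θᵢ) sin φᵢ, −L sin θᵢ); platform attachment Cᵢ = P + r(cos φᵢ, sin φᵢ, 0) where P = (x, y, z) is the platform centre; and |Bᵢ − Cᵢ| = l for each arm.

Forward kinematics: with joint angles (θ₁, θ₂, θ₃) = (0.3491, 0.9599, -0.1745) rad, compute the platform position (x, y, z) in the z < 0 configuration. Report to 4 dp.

φ1=0.0°: virtual centre (0.2440, 0.0000, -0.0342), radius l
arm 2 at φ=120.0°: e+L cos θ2 = 0.2074;  O2 = (-0.1037, 0.1796, -0.0819)
arm 3 at φ=240.0°: e+L cos θ3 = 0.2485;  O3 = (-0.1242, -0.2152, 0.0174)
|O₂|²−|O₁|² = -0.0110;  |O₃|²−|O₁|² = 0.0014
linear system: -0.6953x+0.3592y = -0.0110−-0.0954z; -0.7364x+-0.4304y = 0.0014−0.1031z
det = 0.5637;  x = 0.0075+-0.0071z,  y = -0.0160+0.2518z
sphere 1 gives Az²+Bz+C=0 with A=1.0635, B=0.0637, C=-0.0451;  B²−4AC=0.1958;  roots -0.2380, 0.1781;  negative root z = -0.2380
x = 0.0092, y = -0.0760

(0.0092, -0.0760, -0.2380)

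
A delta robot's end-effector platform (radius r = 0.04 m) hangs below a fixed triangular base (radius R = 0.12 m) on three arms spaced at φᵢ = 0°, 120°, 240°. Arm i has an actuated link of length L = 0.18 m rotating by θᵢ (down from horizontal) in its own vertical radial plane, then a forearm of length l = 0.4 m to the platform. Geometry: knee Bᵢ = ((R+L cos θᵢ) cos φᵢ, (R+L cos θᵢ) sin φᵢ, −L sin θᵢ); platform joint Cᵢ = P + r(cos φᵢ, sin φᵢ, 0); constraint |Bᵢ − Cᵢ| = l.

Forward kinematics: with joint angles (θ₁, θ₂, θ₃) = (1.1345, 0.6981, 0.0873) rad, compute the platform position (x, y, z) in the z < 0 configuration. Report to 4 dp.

arm 1 at φ=0.0°: (R−r)+L cos θ1 = 0.1561;  S1 = (0.1561, 0.0000, -0.1631)
arm 2 at φ=120.0°: (R−r)+L cos θ2 = 0.2179;  S2 = (-0.1089, 0.1887, -0.1157)
arm 3 at φ=240.0°: (R−r)+L cos θ3 = 0.2593;  S3 = (-0.1297, -0.2246, -0.0157)
eliminate P² terms by subtracting sphere 1 from 2 and 3
linear system: -0.5300x+0.3774y = 0.0099−0.0949z; -0.5714x+-0.4491y = 0.0165−0.2949z
Cramer: x(z) = -0.0235+0.3392z;  y(z) = -0.0068+0.2250z
sphere 1 gives Az²+Bz+C=0 with A=1.1657, B=0.2014, C=-0.1011;  B²−4AC=0.5119;  roots -0.3932, 0.2205;  negative root z = -0.3932
x = -0.1569, y = -0.0953

(-0.1569, -0.0953, -0.3932)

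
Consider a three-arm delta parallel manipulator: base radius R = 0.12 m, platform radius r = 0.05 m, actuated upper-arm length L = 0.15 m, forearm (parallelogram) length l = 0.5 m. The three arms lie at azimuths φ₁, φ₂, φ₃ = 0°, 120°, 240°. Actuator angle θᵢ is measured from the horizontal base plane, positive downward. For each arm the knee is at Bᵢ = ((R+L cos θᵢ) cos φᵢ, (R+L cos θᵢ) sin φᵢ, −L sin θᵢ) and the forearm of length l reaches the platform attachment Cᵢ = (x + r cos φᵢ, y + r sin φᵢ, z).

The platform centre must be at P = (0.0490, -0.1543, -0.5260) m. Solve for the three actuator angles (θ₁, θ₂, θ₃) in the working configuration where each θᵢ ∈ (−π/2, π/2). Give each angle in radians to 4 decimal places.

rotate P by −φ1: (0.0490, -0.1543, -0.5260)
  e−x'=0.0210;  (l²−L²−(e−x')²−y'²−z²)/2L = -0.2448
  √(A²+B²)=0.5264;  θ1 = -1.5309+2.0544 ≈ 0.5235
arm 2 (φ=120.0°): x'=-0.1581, y'=0.0347
  e−x'=0.2281;  (l²−L²−(e−x')²−y'²−z²)/2L = -0.3414
  γ=atan2(-0.5260,0.2281)=-1.1616;  ψ=arccos(-0.5955)=2.2087;  θ2=γ+ψ≈1.0471
arm 3 (φ=240.0°): x'=0.1091, y'=0.1196
  A cos θ + B sin θ = C:  -0.0391·cos θ + -0.5260·sin θ = -0.2167
  √(A²+B²)=0.5275;  θ3 = -1.6450+1.9942 ≈ 0.3491

θ₁ = 0.5235, θ₂ = 1.0471, θ₃ = 0.3491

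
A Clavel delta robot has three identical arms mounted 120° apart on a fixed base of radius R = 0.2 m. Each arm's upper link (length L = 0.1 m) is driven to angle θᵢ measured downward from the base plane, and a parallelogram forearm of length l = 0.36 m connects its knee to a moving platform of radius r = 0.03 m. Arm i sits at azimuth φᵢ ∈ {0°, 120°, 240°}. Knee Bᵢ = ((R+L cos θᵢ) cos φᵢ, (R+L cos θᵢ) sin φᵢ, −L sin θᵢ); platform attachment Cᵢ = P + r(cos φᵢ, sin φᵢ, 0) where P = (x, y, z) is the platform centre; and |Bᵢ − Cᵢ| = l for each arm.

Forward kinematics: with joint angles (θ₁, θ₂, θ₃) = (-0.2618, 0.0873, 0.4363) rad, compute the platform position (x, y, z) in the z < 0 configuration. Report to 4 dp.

(0.0326, 0.0217, -0.2468)

φ1=0.0°: virtual centre (0.2666, 0.0000, 0.0259), radius l
O2 = (0.2696·cos120.0°, 0.2696·sin120.0°, -0.0087) = (-0.1348, 0.2335, -0.0087)
arm 3 at φ=240.0°: e+L cos θ3 = 0.2606;  O3 = (-0.1303, -0.2257, -0.0423)
eliminate P² terms by subtracting sphere 1 from 2 and 3
[-0.8028 0.4670 -0.0692]·P = 0.0010;  [-0.7938 -0.4514 -0.1363]·P = -0.0020
Cramer: x(z) = 0.0007-0.1294z;  y(z) = 0.0033-0.0743z
quadratic in z: (1.0223)z²+(0.0166)z+(-0.0582)=0, √Δ=0.4881 → z ∈ {-0.2468, 0.2306}; z = -0.2468 (taking z<0)
x = 0.0326, y = 0.0217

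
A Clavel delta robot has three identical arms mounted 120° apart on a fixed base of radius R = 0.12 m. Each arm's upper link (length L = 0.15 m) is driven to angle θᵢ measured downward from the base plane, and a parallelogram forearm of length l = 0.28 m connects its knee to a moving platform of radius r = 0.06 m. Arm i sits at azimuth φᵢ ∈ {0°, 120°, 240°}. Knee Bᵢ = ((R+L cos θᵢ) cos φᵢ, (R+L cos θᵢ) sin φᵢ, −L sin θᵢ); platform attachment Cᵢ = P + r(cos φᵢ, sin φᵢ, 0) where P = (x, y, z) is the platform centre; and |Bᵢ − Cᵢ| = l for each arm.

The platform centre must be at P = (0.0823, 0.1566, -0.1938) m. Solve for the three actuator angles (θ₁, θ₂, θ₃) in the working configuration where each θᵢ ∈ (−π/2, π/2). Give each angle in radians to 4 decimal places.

θ₁ = -0.0002, θ₂ = -0.0875, θ₃ = 1.3089

arm 1 (φ=0.0°): x'=0.0823, y'=0.1566
  e−x'=-0.0223;  (l²−L²−(e−x')²−y'²−z²)/2L = -0.0223
  γ=atan2(-0.1938,-0.0223)=-1.6854;  ψ=arccos(-0.1141)=1.6852;  θ1=γ+ψ≈-0.0002
rotate P by −φ2: (0.0945, -0.1496, -0.1938)
  e−x'=-0.0345;  (l²−L²−(e−x')²−y'²−z²)/2L = -0.0174
  √(A²+B²)=0.1968;  θ2 = -1.7468+1.6593 ≈ -0.0875
φ3=240.0° → target in arm frame (-0.1768, -0.0070)
  e−x'=0.2368;  (l²−L²−(e−x')²−y'²−z²)/2L = -0.1259
  √(A²+B²)=0.3060;  θ3 = -0.6859+1.9948 ≈ 1.3089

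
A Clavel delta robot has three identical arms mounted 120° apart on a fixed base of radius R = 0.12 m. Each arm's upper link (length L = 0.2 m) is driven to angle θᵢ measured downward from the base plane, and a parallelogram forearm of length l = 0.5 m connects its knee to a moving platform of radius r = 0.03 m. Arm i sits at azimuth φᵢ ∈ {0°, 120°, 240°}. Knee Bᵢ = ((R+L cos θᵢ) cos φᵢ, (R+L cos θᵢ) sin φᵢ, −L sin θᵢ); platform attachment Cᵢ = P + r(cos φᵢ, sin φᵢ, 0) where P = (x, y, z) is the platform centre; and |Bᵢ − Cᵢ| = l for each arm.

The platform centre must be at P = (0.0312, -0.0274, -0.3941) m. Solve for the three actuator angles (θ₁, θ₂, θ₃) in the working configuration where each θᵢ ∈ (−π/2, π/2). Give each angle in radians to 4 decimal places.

θ₁ = -0.1741, θ₂ = 0.0874, θ₃ = -0.0870

rotate P by −φ1: (0.0312, -0.0274, -0.3941)
  A cos θ + B sin θ = C:  0.0588·cos θ + -0.3941·sin θ = 0.1262
  √(A²+B²)=0.3985;  θ1 = -1.4227+1.2485 ≈ -0.1741
arm 2 (φ=120.0°): x'=-0.0393, y'=-0.0133
  A cos θ + B sin θ = C:  0.1293·cos θ + -0.3941·sin θ = 0.0945
  θ2 = atan2(B,A) + arccos(C/0.4148) = 0.0874
φ3=240.0° → target in arm frame (0.0081, 0.0407)
  A=0.0819, B=-0.3941, C=(l²−L²−A²−y'²−z²)/(2L)=0.1158
  √(A²+B²)=0.4025;  θ3 = -1.3660+1.2790 ≈ -0.0870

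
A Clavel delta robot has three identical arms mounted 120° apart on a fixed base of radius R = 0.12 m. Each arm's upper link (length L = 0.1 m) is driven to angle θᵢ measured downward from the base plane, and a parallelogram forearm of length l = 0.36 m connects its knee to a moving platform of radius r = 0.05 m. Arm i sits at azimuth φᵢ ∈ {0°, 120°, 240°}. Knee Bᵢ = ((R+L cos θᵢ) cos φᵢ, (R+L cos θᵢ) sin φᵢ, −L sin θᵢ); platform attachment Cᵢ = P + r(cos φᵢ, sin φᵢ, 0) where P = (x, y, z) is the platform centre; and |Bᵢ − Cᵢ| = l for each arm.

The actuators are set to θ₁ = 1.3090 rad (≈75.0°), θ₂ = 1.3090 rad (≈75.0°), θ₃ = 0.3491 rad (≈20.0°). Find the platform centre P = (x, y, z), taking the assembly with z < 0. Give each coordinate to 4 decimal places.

(-0.0691, -0.1198, -0.3933)

φ1=0.0°: virtual centre (0.0959, 0.0000, -0.0966), radius l
φ2=120.0°: virtual centre (-0.0479, 0.0830, -0.0966), radius l
arm 3 at φ=240.0°: (R−r)+L cos θ3 = 0.1640;  O3 = (-0.0820, -0.1420, -0.0342)
|O₂|²−|O₁|² = 0.0000;  |O₃|²−|O₁|² = 0.0095
[-0.2876 0.1661 0.0000]·P = 0.0000;  [-0.3557 -0.2840 0.1248]·P = 0.0095
det = 0.1408;  x = -0.0112+0.1472z,  y = -0.0195+0.2550z
quadratic in z: (1.0867)z²+(0.1517)z+(-0.1084)=0, √Δ=0.7030 → z ∈ {-0.3933, 0.2537}; z = -0.3933 (taking z<0)
x = -0.0691, y = -0.1198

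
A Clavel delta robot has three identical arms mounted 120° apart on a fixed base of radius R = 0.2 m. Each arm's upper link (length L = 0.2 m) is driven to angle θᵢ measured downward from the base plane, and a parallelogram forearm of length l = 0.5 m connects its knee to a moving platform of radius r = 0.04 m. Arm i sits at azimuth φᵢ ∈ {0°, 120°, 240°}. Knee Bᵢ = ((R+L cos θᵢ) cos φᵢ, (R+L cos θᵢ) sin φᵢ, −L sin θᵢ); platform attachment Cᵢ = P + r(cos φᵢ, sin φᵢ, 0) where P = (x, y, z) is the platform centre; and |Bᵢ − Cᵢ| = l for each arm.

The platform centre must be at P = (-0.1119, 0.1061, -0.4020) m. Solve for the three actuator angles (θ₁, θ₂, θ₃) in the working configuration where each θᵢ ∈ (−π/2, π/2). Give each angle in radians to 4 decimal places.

arm 1 (φ=0.0°): x'=-0.1119, y'=0.1061
  A cos θ + B sin θ = C:  0.2719·cos θ + -0.4020·sin θ = -0.0920
  √(A²+B²)=0.4853;  θ1 = -0.9761+1.7615 ≈ 0.7854
φ2=120.0° → target in arm frame (0.1478, 0.0439)
  A=0.0122, B=-0.4020, C=(l²−L²−A²−y'²−z²)/(2L)=0.1158
  √(A²+B²)=0.4022;  θ2 = -1.5405+1.2787 ≈ -0.2618
arm 3 (φ=240.0°): x'=-0.0359, y'=-0.1500
  A cos θ + B sin θ = C:  0.1959·cos θ + -0.4020·sin θ = -0.0312
  θ3 = atan2(B,A) + arccos(C/0.4472) = 0.5234

θ₁ = 0.7854, θ₂ = -0.2618, θ₃ = 0.5234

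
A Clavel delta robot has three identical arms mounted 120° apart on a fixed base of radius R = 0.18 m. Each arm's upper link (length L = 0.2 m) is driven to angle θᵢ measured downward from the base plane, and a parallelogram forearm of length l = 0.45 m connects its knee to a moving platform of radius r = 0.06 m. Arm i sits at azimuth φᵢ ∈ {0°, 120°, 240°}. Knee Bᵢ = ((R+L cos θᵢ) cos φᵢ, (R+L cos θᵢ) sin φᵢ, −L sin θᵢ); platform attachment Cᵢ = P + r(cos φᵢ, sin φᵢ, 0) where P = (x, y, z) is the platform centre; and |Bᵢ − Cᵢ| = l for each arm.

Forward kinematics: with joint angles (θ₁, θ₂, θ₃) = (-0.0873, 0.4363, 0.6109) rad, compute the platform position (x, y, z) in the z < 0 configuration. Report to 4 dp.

(0.1018, 0.0283, -0.3755)

arm 1 at φ=0.0°: (R−r)+L cos θ1 = 0.3192;  S1 = (0.3192, 0.0000, 0.0174)
arm 2 at φ=120.0°: (R−r)+L cos θ2 = 0.3013;  S2 = (-0.1506, 0.2609, -0.0845)
φ3=240.0°: virtual centre (-0.1419, -0.2458, -0.1147), radius l
|S₂|²−|S₁|² = -0.0043;  |S₃|²−|S₁|² = -0.0085
linear system: -0.9397x+0.5218y = -0.0043−-0.2039z; -0.9223x+-0.4916y = -0.0085−-0.2643z
det = 0.9432;  x = 0.0069+-0.2525z,  y = 0.0042+-0.0640z
quadratic in z: (1.0678)z²+(0.1223)z+(-0.1047)=0, √Δ=0.6797 → z ∈ {-0.3755, 0.2610}; z = -0.3755 (taking z<0)
x = 0.1018, y = 0.0283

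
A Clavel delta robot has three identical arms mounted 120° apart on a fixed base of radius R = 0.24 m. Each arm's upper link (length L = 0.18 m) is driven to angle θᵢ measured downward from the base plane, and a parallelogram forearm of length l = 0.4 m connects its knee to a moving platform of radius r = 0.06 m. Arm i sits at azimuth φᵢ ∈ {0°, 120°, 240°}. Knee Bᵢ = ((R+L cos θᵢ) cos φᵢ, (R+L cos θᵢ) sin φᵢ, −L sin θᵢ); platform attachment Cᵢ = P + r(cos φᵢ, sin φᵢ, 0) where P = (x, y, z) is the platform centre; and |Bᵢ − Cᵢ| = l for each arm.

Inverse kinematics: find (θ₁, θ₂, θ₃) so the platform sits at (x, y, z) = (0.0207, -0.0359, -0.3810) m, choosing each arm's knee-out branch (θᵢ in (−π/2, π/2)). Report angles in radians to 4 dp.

arm 1 (φ=0.0°): x'=0.0207, y'=-0.0359
  e−x'=0.1593;  (l²−L²−(e−x')²−y'²−z²)/2L = -0.1229
  θ1 = atan2(B,A) + arccos(C/0.4130) = 0.6981
φ2=120.0° → target in arm frame (-0.0414, 0.0000)
  e−x'=0.2214;  (l²−L²−(e−x')²−y'²−z²)/2L = -0.1850
  √(A²+B²)=0.4407;  θ2 = -1.0443+2.0040 ≈ 0.9597
φ3=240.0° → target in arm frame (0.0207, 0.0359)
  A=0.1593, B=-0.3810, C=(l²−L²−A²−y'²−z²)/(2L)=-0.1228
  θ3 = atan2(B,A) + arccos(C/0.4129) = 0.6979

θ₁ = 0.6981, θ₂ = 0.9597, θ₃ = 0.6979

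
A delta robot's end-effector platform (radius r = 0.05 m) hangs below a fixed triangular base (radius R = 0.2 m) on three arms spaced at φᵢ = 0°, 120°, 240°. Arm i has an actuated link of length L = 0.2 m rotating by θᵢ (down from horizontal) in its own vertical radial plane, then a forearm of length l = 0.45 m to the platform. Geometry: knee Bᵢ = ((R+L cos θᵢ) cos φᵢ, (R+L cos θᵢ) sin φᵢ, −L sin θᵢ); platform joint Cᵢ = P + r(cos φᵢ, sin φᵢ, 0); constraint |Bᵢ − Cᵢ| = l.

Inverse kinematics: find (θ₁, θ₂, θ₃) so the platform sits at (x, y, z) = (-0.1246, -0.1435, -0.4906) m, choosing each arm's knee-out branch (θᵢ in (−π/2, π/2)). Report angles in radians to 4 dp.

arm 1 (φ=0.0°): x'=-0.1246, y'=-0.1435
  e−x'=0.2746;  (l²−L²−(e−x')²−y'²−z²)/2L = -0.4355
  γ=atan2(-0.4906,0.2746)=-1.0605;  ψ=arccos(-0.7745)=2.4568;  θ1=γ+ψ≈1.3963
arm 2 (φ=120.0°): x'=-0.0620, y'=0.1797
  A cos θ + B sin θ = C:  0.2120·cos θ + -0.4906·sin θ = -0.3885
  √(A²+B²)=0.5344;  θ2 = -1.1630+2.3846 ≈ 1.2217
φ3=240.0° → target in arm frame (0.1866, -0.0362)
  A cos θ + B sin θ = C:  -0.0366·cos θ + -0.4906·sin θ = -0.2021
  √(A²+B²)=0.4920;  θ3 = -1.6452+1.9941 ≈ 0.3489

θ₁ = 1.3963, θ₂ = 1.2217, θ₃ = 0.3489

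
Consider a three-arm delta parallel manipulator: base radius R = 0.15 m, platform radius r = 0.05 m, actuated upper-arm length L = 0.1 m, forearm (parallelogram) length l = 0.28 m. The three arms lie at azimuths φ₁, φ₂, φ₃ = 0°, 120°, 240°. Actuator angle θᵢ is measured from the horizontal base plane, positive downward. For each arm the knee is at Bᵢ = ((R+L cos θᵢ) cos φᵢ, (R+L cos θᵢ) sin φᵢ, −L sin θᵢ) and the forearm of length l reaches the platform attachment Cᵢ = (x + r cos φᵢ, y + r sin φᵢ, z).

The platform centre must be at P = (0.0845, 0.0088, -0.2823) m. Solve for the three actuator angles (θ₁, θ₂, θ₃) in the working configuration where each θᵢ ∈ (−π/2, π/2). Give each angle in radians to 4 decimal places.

θ₁ = 0.2617, θ₂ = 1.0473, θ₃ = 1.1341

φ1=0.0° → target in arm frame (0.0845, 0.0088)
  e−x'=0.0155;  (l²−L²−(e−x')²−y'²−z²)/2L = -0.0581
  √(A²+B²)=0.2827;  θ1 = -1.5159+1.7776 ≈ 0.2617
arm 2 (φ=120.0°): x'=-0.0346, y'=-0.0776
  A cos θ + B sin θ = C:  0.1346·cos θ + -0.2823·sin θ = -0.1772
  θ2 = atan2(B,A) + arccos(C/0.3128) = 1.0473
arm 3 (φ=240.0°): x'=-0.0499, y'=0.0688
  A=0.1499, B=-0.2823, C=(l²−L²−A²−y'²−z²)/(2L)=-0.1924
  √(A²+B²)=0.3196;  θ3 = -1.0827+2.2169 ≈ 1.1341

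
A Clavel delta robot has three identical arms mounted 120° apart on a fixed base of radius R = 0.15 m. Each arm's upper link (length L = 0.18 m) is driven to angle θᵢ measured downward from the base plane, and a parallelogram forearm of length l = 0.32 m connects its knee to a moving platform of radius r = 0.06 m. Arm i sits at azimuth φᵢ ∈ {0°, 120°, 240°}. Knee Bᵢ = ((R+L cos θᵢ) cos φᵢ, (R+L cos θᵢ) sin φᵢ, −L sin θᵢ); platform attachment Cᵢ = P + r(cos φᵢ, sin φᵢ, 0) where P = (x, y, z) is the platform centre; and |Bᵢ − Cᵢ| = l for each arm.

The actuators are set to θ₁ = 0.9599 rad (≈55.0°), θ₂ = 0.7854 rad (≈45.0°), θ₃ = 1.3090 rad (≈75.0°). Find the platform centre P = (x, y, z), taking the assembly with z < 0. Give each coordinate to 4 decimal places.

S1 = (0.1932·cos0.0°, 0.1932·sin0.0°, -0.1474) = (0.1932, 0.0000, -0.1474)
arm 2 at φ=120.0°: ρ2 = 0.2173;  S2 = (-0.1086, 0.1882, -0.1273)
arm 3 at φ=240.0°: ρ3 = 0.1366;  S3 = (-0.0683, -0.1183, -0.1739)
|S₂|²−|S₁|² = 0.0043;  |S₃|²−|S₁|² = -0.0102
[-0.6038 0.3763 0.0403]·P = 0.0043;  [-0.5231 -0.2366 -0.0528]·P = -0.0102
Cramer: x(z) = 0.0083-0.0305z;  y(z) = 0.0248-0.1560z
quadratic in z: (1.0253)z²+(0.2984)z+(-0.0458)=0, √Δ=0.5263 → z ∈ {-0.4022, 0.1111}; z = -0.4022 (taking z<0)
x = 0.0205, y = 0.0875

(0.0205, 0.0875, -0.4022)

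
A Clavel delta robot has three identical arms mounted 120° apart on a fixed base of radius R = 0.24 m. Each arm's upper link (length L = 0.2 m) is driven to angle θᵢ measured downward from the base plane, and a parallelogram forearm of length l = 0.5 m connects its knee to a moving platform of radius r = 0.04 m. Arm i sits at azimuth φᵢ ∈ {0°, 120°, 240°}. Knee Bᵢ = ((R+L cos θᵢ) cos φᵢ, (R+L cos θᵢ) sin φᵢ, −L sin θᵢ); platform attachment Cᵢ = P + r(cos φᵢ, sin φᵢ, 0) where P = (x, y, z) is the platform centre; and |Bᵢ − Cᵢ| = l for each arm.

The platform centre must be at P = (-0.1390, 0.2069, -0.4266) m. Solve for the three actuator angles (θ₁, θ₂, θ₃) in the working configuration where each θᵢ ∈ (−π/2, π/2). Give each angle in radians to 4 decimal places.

φ1=0.0° → target in arm frame (-0.1390, 0.2069)
  e−x'=0.3390;  (l²−L²−(e−x')²−y'²−z²)/2L = -0.3243
  √(A²+B²)=0.5449;  θ1 = -0.8993+2.2082 ≈ 1.3089
φ2=120.0° → target in arm frame (0.2487, 0.0169)
  A=-0.0487, B=-0.4266, C=(l²−L²−A²−y'²−z²)/(2L)=0.0634
  √(A²+B²)=0.4294;  θ2 = -1.6844+1.4226 ≈ -0.2618
rotate P by −φ3: (-0.1097, -0.2238, -0.4266)
  A cos θ + B sin θ = C:  0.3097·cos θ + -0.4266·sin θ = -0.2950
  γ=atan2(-0.4266,0.3097)=-0.9429;  ψ=arccos(-0.5596)=2.1646;  θ3=γ+ψ≈1.2218

θ₁ = 1.3089, θ₂ = -0.2618, θ₃ = 1.2218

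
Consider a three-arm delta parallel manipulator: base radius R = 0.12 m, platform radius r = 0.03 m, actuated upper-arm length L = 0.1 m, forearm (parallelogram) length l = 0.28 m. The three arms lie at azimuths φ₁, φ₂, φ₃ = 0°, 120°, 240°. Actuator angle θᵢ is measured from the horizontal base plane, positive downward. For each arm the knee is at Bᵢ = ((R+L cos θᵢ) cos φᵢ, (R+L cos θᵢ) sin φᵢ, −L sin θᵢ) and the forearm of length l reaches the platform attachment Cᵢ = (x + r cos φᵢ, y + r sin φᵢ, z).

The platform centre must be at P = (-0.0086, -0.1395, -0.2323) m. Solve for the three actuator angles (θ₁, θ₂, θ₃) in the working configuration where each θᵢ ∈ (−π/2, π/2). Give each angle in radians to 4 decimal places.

φ1=0.0° → target in arm frame (-0.0086, -0.1395)
  A cos θ + B sin θ = C:  0.0986·cos θ + -0.2323·sin θ = -0.0737
  √(A²+B²)=0.2524;  θ1 = -1.1694+1.8673 ≈ 0.6979
φ2=120.0° → target in arm frame (-0.1165, 0.0772)
  A cos θ + B sin θ = C:  0.2065·cos θ + -0.2323·sin θ = -0.1708
  γ=atan2(-0.2323,0.2065)=-0.8441;  ψ=arccos(-0.5497)=2.1528;  θ2=γ+ψ≈1.3087
rotate P by −φ3: (0.1251, 0.0623, -0.2323)
  A=-0.0351, B=-0.2323, C=(l²−L²−A²−y'²−z²)/(2L)=0.0466
  θ3 = atan2(B,A) + arccos(C/0.2349) = -0.3497

θ₁ = 0.6979, θ₂ = 1.3087, θ₃ = -0.3497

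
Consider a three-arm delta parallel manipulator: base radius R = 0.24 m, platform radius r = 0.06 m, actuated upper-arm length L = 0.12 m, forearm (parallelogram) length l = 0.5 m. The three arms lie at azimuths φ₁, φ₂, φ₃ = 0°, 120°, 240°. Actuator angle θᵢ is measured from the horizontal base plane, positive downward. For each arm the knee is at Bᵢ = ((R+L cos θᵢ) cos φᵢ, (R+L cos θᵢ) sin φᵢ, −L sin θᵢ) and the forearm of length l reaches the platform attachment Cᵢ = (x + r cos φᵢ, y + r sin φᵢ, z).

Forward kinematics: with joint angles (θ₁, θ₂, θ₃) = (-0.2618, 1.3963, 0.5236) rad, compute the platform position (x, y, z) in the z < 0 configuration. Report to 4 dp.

φ1=0.0°: virtual centre (0.2959, 0.0000, 0.0311), radius l
centre 2 = (0.2008·cos120.0°, 0.2008·sin120.0°, -0.1182) = (-0.1004, 0.1739, -0.1182)
centre 3 = (0.2839·cos240.0°, 0.2839·sin240.0°, -0.0600) = (-0.1420, -0.2459, -0.0600)
eliminate P² terms by subtracting sphere 1 from 2 and 3
plane₁₂: -0.7927x+0.3479y+-0.2985z = -0.0342
det = 0.6944;  x = 0.0264+-0.3026z,  y = -0.0382+0.1685z
sphere 1 gives Az²+Bz+C=0 with A=1.1200, B=0.0881, C=-0.1749;  B²−4AC=0.7915;  roots -0.4365, 0.3578;  negative root z = -0.4365
x = 0.1585, y = -0.1118

(0.1585, -0.1118, -0.4365)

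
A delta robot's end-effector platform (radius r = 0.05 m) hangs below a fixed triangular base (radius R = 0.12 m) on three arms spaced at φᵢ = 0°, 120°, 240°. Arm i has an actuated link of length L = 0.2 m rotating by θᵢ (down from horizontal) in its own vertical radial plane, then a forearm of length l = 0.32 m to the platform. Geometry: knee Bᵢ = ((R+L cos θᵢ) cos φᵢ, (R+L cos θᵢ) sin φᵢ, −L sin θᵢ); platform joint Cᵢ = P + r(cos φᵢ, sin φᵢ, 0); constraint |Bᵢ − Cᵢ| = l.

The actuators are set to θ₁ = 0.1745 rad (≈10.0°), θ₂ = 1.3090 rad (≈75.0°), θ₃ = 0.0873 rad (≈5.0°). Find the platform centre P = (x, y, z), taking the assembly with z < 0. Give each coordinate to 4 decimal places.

(0.0900, -0.1733, -0.2374)

φ1=0.0°: virtual centre (0.2670, 0.0000, -0.0347), radius l
φ2=120.0°: virtual centre (-0.0609, 0.1055, -0.1932), radius l
arm 3 at φ=240.0°: (R−r)+L cos θ3 = 0.2692;  S3 = (-0.1346, -0.2332, -0.0174)
|S₂|²−|S₁|² = -0.0203;  |S₃|²−|S₁|² = 0.0003
[-0.6557 0.2109 -0.3169]·P = -0.0203;  [-0.8032 -0.4663 0.0346]·P = 0.0003
det = 0.4752;  x = 0.0198+-0.2957z,  y = -0.0348+0.5834z
quadratic in z: (1.4278)z²+(0.1750)z+(-0.0389)=0, √Δ=0.5028 → z ∈ {-0.2374, 0.1148}; z = -0.2374 (taking z<0)
x = 0.0900, y = -0.1733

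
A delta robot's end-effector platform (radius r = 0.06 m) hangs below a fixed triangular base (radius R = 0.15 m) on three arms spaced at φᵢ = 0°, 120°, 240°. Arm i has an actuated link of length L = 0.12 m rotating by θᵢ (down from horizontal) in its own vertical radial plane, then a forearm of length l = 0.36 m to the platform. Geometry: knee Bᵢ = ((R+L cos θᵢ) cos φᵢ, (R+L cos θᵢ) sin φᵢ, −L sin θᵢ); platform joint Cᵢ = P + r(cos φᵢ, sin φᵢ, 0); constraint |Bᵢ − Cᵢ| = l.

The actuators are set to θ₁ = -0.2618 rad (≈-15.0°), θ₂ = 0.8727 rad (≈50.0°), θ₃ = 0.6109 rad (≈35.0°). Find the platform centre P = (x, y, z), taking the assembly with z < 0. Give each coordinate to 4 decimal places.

O1 = (0.2059·cos0.0°, 0.2059·sin0.0°, 0.0311) = (0.2059, 0.0000, 0.0311)
arm 2 at φ=120.0°: ρ2 = 0.1671;  O2 = (-0.0836, 0.1447, -0.0919)
arm 3 at φ=240.0°: ρ3 = 0.1883;  O3 = (-0.0941, -0.1631, -0.0688)
|O₂|²−|O₁|² = -0.0070;  |O₃|²−|O₁|² = -0.0032
linear system: -0.5790x+0.2895y = -0.0070−-0.2460z; -0.6001x+-0.3261y = -0.0032−-0.1998z
Cramer: x(z) = 0.0088-0.3808z;  y(z) = -0.0065+0.0881z
into |P−O₁|² = l²: 1.1528z² + 0.0868z + -0.0897 = 0;  Δ = 0.4214;  z = -0.3192 or 0.2439 → z<0 root = -0.3192
x = 0.1304, y = -0.0346

(0.1304, -0.0346, -0.3192)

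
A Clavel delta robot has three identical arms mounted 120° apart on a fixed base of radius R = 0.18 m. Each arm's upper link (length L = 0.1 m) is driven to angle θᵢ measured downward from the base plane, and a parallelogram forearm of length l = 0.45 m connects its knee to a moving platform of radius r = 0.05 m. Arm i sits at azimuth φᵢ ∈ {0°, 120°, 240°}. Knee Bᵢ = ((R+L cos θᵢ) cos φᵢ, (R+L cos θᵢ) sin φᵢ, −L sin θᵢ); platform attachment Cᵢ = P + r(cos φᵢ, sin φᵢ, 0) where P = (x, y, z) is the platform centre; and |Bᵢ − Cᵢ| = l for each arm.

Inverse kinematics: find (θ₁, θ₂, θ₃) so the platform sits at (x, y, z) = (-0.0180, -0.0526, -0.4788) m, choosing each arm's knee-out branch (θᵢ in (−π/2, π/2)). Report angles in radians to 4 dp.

arm 1 (φ=0.0°): x'=-0.0180, y'=-0.0526
  e−x'=0.1480;  (l²−L²−(e−x')²−y'²−z²)/2L = -0.3071
  θ1 = atan2(B,A) + arccos(C/0.5012) = 0.9594
rotate P by −φ2: (-0.0366, 0.0419, -0.4788)
  e−x'=0.1666;  (l²−L²−(e−x')²−y'²−z²)/2L = -0.3312
  θ2 = atan2(B,A) + arccos(C/0.5069) = 1.0468
rotate P by −φ3: (0.0546, 0.0107, -0.4788)
  A=0.0754, B=-0.4788, C=(l²−L²−A²−y'²−z²)/(2L)=-0.2128
  √(A²+B²)=0.4847;  θ3 = -1.4145+2.0253 ≈ 0.6108

θ₁ = 0.9594, θ₂ = 1.0468, θ₃ = 0.6108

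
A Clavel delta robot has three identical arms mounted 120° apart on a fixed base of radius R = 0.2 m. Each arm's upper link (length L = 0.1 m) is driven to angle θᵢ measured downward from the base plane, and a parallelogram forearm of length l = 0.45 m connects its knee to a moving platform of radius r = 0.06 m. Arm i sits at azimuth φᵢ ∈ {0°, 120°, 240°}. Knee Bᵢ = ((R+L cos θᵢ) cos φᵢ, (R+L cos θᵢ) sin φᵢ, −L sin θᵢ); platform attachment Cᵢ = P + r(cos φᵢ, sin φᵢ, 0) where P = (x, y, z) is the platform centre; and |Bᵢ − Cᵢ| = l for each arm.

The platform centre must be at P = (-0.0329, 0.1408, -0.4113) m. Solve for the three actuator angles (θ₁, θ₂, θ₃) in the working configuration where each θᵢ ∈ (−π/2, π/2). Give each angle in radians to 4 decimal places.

rotate P by −φ1: (-0.0329, 0.1408, -0.4113)
  e−x'=0.1729;  (l²−L²−(e−x')²−y'²−z²)/2L = -0.1319
  √(A²+B²)=0.4462;  θ1 = -1.1729+1.8710 ≈ 0.6981
rotate P by −φ2: (0.1384, -0.0419, -0.4113)
  A=0.0016, B=-0.4113, C=(l²−L²−A²−y'²−z²)/(2L)=0.1079
  θ2 = atan2(B,A) + arccos(C/0.4113) = -0.2614
φ3=240.0° → target in arm frame (-0.1055, -0.0989)
  A cos θ + B sin θ = C:  0.2455·cos θ + -0.4113·sin θ = -0.2336
  θ3 = atan2(B,A) + arccos(C/0.4790) = 1.0474

θ₁ = 0.6981, θ₂ = -0.2614, θ₃ = 1.0474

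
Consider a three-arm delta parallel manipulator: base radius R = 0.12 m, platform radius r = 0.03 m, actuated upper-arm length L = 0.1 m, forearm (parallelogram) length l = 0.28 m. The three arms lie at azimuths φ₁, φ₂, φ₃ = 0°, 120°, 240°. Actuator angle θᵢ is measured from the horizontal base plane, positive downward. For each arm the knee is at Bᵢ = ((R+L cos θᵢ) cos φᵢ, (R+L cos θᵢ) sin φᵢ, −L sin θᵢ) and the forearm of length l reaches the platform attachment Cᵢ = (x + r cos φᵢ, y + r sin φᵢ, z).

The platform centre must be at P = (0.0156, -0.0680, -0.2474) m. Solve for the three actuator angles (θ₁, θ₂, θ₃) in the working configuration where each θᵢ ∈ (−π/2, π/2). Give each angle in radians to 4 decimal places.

φ1=0.0° → target in arm frame (0.0156, -0.0680)
  A cos θ + B sin θ = C:  0.0744·cos θ + -0.2474·sin θ = -0.0148
  √(A²+B²)=0.2583;  θ1 = -1.2787+1.6282 ≈ 0.3496
φ2=120.0° → target in arm frame (-0.0667, 0.0205)
  A=0.1567, B=-0.2474, C=(l²−L²−A²−y'²−z²)/(2L)=-0.0889
  γ=atan2(-0.2474,0.1567)=-1.0062;  ψ=arccos(-0.3035)=1.8792;  θ2=γ+ψ≈0.8730
rotate P by −φ3: (0.0511, 0.0475, -0.2474)
  e−x'=0.0389;  (l²−L²−(e−x')²−y'²−z²)/2L = 0.0171
  √(A²+B²)=0.2504;  θ3 = -1.4148+1.5024 ≈ 0.0876

θ₁ = 0.3496, θ₂ = 0.8730, θ₃ = 0.0876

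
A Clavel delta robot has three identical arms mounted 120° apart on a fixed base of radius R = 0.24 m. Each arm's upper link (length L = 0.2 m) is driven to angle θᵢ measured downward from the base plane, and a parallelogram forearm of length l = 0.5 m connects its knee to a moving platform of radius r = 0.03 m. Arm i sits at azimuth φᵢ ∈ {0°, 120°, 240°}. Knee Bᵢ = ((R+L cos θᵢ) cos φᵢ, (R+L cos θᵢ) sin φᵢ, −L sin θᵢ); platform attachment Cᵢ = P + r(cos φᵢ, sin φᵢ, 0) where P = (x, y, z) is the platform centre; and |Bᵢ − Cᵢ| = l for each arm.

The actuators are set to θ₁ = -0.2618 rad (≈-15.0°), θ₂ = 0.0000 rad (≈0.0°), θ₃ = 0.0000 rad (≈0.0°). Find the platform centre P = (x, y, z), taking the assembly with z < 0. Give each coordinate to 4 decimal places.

O1 = (0.4032·cos0.0°, 0.4032·sin0.0°, 0.0518) = (0.4032, 0.0000, 0.0518)
φ2=120.0°: virtual centre (-0.2050, 0.3551, 0.0000), radius l
φ3=240.0°: virtual centre (-0.2050, -0.3551, 0.0000), radius l
eliminate P² terms by subtracting sphere 1 from 2 and 3
linear system: -1.2164x+0.7101y = 0.0029−-0.1035z; -1.2164x+-0.7101y = 0.0029−-0.1035z
Cramer: x(z) = -0.0024-0.0851z;  y(z) = 0.0000+0.0000z
into |P−O₁|² = l²: 1.0072z² + -0.0345z + -0.0829 = 0;  Δ = 0.3350;  z = -0.2702 or 0.3045 → z<0 root = -0.2702
x = 0.0206, y = 0.0000

(0.0206, 0.0000, -0.2702)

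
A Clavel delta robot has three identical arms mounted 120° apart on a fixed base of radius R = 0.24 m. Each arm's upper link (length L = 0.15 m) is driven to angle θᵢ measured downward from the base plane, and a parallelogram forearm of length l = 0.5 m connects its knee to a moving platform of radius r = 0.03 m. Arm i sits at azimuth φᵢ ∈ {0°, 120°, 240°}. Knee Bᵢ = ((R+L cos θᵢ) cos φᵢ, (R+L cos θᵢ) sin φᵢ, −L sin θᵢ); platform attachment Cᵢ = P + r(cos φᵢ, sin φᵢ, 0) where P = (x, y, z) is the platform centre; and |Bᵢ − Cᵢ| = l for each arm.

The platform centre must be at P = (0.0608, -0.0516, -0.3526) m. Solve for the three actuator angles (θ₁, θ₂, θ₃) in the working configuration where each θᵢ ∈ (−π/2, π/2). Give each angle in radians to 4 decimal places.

θ₁ = -0.3492, θ₂ = 0.5236, θ₃ = 0.0000

arm 1 (φ=0.0°): x'=0.0608, y'=-0.0516
  A cos θ + B sin θ = C:  0.1492·cos θ + -0.3526·sin θ = 0.2608
  √(A²+B²)=0.3829;  θ1 = -1.1705+0.8213 ≈ -0.3492
φ2=120.0° → target in arm frame (-0.0751, -0.0269)
  A cos θ + B sin θ = C:  0.2851·cos θ + -0.3526·sin θ = 0.0706
  θ2 = atan2(B,A) + arccos(C/0.4534) = 0.5236
rotate P by −φ3: (0.0143, 0.0785, -0.3526)
  e−x'=0.1957;  (l²−L²−(e−x')²−y'²−z²)/2L = 0.1957
  √(A²+B²)=0.4033;  θ3 = -1.0641+1.0641 ≈ 0.0000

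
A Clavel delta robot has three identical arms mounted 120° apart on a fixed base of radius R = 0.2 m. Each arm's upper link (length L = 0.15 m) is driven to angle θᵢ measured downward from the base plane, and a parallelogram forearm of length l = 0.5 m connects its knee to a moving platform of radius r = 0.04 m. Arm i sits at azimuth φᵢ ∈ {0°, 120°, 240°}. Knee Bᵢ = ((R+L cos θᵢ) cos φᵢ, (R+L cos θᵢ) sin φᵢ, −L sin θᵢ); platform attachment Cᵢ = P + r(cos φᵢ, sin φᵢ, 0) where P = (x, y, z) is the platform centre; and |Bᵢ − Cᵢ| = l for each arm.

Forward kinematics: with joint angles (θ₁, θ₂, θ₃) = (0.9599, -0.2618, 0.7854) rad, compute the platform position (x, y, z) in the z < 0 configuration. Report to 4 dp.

(-0.1120, 0.1381, -0.4434)

arm 1 at φ=0.0°: e+L cos θ1 = 0.2460;  centre 1 = (0.2460, 0.0000, -0.1229)
centre 2 = (0.3049·cos120.0°, 0.3049·sin120.0°, 0.0388) = (-0.1524, 0.2640, 0.0388)
arm 3 at φ=240.0°: e+L cos θ3 = 0.2661;  centre 3 = (-0.1330, -0.2304, -0.1061)
|centre ₂|²−|centre ₁|² = 0.0188;  |centre ₃|²−|centre ₁|² = 0.0064
[-0.7970 0.5281 0.3234]·P = 0.0188;  [-0.7581 -0.4608 0.0336]·P = 0.0064
Cramer: x(z) = -0.0157+0.2173z;  y(z) = 0.0119-0.2845z
into |P−centre ₁|² = l²: 1.1281z² + 0.1252z + -0.1662 = 0;  Δ = 0.7659;  z = -0.4434 or 0.3324 → z<0 root = -0.4434
x = -0.1120, y = 0.1381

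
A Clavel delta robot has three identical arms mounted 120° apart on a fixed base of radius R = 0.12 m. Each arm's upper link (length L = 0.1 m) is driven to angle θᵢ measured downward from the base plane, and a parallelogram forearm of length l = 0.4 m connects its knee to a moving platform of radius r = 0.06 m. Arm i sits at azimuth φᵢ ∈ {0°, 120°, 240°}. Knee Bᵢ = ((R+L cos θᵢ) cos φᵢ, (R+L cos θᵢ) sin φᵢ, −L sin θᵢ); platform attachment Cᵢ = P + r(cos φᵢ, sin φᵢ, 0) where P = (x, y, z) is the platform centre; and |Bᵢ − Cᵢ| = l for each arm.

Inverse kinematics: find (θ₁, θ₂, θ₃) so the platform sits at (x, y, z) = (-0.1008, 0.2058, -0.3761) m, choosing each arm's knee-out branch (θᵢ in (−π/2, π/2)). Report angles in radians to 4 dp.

θ₁ = 1.2213, θ₂ = -0.1748, θ₃ = 1.3085

φ1=0.0° → target in arm frame (-0.1008, 0.2058)
  A cos θ + B sin θ = C:  0.1608·cos θ + -0.3761·sin θ = -0.2983
  θ1 = atan2(B,A) + arccos(C/0.4090) = 1.2213
arm 2 (φ=120.0°): x'=0.2286, y'=-0.0156
  A cos θ + B sin θ = C:  -0.1686·cos θ + -0.3761·sin θ = -0.1007
  θ2 = atan2(B,A) + arccos(C/0.4122) = -0.1748
arm 3 (φ=240.0°): x'=-0.1278, y'=-0.1902
  A=0.1878, B=-0.3761, C=(l²−L²−A²−y'²−z²)/(2L)=-0.3145
  γ=atan2(-0.3761,0.1878)=-1.1076;  ψ=arccos(-0.7482)=2.4161;  θ3=γ+ψ≈1.3085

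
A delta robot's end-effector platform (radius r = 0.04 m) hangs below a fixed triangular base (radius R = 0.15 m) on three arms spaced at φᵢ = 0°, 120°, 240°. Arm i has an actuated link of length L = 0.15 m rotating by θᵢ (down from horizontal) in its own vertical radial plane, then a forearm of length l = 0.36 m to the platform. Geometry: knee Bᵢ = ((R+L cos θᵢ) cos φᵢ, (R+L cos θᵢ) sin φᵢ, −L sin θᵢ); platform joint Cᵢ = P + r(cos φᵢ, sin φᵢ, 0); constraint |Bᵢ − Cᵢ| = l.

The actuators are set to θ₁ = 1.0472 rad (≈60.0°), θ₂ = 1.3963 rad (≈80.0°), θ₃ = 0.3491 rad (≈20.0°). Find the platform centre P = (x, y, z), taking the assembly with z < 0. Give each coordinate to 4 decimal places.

(-0.0194, -0.1460, -0.3878)

φ1=0.0°: virtual centre (0.1850, 0.0000, -0.1299), radius l
φ2=120.0°: virtual centre (-0.0680, 0.1178, -0.1477), radius l
centre 3 = (0.2510·cos240.0°, 0.2510·sin240.0°, -0.0513) = (-0.1255, -0.2173, -0.0513)
|centre ₂|²−|centre ₁|² = -0.0108;  |centre ₃|²−|centre ₁|² = 0.0145
linear system: -0.5060x+0.2356y = -0.0108−-0.0356z; -0.6210x+-0.4347y = 0.0145−0.1572z
Cramer: x(z) = 0.0034+0.0588z;  y(z) = -0.0383+0.2776z
quadratic in z: (1.0805)z²+(0.2172)z+(-0.0783)=0, √Δ=0.6209 → z ∈ {-0.3878, 0.1868}; z = -0.3878 (taking z<0)
x = -0.0194, y = -0.1460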